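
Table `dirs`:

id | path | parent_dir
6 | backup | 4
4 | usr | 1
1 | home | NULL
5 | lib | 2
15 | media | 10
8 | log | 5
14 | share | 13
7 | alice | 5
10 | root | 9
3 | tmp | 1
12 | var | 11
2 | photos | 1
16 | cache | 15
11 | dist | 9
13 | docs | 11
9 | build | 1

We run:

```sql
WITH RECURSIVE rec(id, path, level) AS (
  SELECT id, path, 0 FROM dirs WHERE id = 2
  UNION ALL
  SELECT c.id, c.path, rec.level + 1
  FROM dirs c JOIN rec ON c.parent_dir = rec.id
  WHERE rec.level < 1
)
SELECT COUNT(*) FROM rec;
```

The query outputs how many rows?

2

Base: id=2 (photos) at level 0.
Iteration 1: rows with parent_dir in {2} -> lib (id 5, level 1).
Iteration 2: level < 1 fails for all current rows; recursion stops.
Total rows emitted: 2.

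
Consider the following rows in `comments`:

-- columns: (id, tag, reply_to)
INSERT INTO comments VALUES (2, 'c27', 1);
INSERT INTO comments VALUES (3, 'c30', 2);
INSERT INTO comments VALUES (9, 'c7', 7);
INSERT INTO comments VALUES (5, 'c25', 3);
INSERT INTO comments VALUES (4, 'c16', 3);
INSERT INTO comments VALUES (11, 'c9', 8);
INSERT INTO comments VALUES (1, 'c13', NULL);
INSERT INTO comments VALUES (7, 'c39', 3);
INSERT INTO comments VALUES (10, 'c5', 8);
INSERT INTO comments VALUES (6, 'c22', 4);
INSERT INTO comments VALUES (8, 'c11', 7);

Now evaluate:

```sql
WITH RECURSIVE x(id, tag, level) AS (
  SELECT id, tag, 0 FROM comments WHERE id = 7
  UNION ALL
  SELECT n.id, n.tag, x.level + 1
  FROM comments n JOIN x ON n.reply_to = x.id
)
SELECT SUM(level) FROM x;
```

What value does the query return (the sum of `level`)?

Base: id=7 (c39) at level 0.
Iteration 1: rows with reply_to in {7} -> c11 (id 8, level 1), c7 (id 9, level 1).
Iteration 2: rows with reply_to in {8,9} -> c5 (id 10, level 2), c9 (id 11, level 2).
Iteration 3: no rows with reply_to in {10,11}; recursion stops.
SUM(level) = 0 + 1 + 1 + 2 + 2 = 6.

6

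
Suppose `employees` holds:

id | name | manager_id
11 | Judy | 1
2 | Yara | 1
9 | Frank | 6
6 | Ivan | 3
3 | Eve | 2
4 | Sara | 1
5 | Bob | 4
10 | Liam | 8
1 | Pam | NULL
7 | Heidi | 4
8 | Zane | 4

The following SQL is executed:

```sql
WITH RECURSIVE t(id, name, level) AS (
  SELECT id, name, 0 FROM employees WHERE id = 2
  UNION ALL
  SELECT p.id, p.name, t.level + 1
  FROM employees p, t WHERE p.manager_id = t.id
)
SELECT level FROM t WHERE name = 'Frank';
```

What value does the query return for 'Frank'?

3

Base: id=2 (Yara) at level 0.
Iteration 1: rows with manager_id in {2} -> Eve (id 3, level 1).
Iteration 2: rows with manager_id in {3} -> Ivan (id 6, level 2).
Iteration 3: rows with manager_id in {6} -> Frank (id 9, level 3).
Iteration 4: no rows with manager_id in {9}; recursion stops.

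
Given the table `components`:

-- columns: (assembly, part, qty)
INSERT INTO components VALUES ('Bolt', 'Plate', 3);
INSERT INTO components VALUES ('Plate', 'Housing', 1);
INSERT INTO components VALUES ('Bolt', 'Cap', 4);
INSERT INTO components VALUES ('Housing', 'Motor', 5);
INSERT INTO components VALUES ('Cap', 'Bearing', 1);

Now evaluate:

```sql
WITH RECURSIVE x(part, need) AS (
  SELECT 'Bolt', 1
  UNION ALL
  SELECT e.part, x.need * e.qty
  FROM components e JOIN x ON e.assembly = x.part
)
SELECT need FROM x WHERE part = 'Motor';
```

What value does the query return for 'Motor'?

15

Base: (Bolt, need=1).
Iteration 1: components of {Bolt} -> Cap = 1*4 = 4, Plate = 1*3 = 3.
Iteration 2: components of {Cap,Plate} -> Bearing = 4*1 = 4, Housing = 3*1 = 3.
Iteration 3: components of {Bearing,Housing} -> Motor = 3*5 = 15.
Iteration 4: no further components; recursion stops.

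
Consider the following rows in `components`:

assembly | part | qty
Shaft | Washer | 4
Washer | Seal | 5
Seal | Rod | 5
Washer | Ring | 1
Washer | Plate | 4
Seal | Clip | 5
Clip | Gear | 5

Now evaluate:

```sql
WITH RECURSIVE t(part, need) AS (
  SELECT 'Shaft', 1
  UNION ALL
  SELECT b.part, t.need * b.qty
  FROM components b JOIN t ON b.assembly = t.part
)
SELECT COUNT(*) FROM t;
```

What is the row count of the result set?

Base: (Shaft, need=1).
Iteration 1: components of {Shaft} -> Washer = 1*4 = 4.
Iteration 2: components of {Washer} -> Plate = 4*4 = 16, Ring = 4*1 = 4, Seal = 4*5 = 20.
Iteration 3: components of {Plate,Ring,Seal} -> Clip = 20*5 = 100, Rod = 20*5 = 100.
Iteration 4: components of {Clip,Rod} -> Gear = 100*5 = 500.
Iteration 5: no further components; recursion stops.
Total rows emitted: 8.

8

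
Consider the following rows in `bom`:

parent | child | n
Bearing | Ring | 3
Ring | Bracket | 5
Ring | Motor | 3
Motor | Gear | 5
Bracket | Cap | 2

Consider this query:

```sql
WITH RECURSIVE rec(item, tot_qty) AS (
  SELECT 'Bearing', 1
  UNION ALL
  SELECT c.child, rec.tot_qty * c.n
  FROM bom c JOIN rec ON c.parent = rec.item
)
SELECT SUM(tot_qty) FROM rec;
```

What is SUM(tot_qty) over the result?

103

Base: (Bearing, tot_qty=1).
Iteration 1: components of {Bearing} -> Ring = 1*3 = 3.
Iteration 2: components of {Ring} -> Bracket = 3*5 = 15, Motor = 3*3 = 9.
Iteration 3: components of {Bracket,Motor} -> Cap = 15*2 = 30, Gear = 9*5 = 45.
Iteration 4: no further components; recursion stops.
SUM(tot_qty) = 1 + 3 + 15 + 9 + 30 + 45 = 103.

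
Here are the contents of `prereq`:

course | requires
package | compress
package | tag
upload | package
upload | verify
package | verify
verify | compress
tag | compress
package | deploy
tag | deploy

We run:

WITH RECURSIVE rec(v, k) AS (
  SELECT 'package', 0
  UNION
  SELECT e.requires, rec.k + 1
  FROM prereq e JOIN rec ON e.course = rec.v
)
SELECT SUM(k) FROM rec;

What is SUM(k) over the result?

8

Base: (package, k=0).
Iteration 1: edges from {package} -> (compress, k=1), (deploy, k=1), (tag, k=1), (verify, k=1).
Iteration 2: edges from {compress,deploy,tag,verify} -> (compress, k=2), (deploy, k=2). [UNION drops 1 duplicate row(s)]
Iteration 3: no outgoing edges from {compress,deploy}; recursion stops.
SUM(k) = 0 + 1 + 1 + 1 + 1 + 2 + 2 = 8.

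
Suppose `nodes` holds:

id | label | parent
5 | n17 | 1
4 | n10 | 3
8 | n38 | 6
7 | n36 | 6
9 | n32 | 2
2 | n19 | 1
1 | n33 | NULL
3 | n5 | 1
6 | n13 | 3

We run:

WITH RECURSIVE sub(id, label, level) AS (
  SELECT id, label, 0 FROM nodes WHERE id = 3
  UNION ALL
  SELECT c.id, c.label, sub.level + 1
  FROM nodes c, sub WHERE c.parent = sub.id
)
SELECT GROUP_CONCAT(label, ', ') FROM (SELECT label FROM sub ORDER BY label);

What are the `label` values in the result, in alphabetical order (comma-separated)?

n10, n13, n36, n38, n5

Base: id=3 (n5) at level 0.
Iteration 1: rows with parent in {3} -> n10 (id 4, level 1), n13 (id 6, level 1).
Iteration 2: rows with parent in {4,6} -> n36 (id 7, level 2), n38 (id 8, level 2).
Iteration 3: no rows with parent in {7,8}; recursion stops.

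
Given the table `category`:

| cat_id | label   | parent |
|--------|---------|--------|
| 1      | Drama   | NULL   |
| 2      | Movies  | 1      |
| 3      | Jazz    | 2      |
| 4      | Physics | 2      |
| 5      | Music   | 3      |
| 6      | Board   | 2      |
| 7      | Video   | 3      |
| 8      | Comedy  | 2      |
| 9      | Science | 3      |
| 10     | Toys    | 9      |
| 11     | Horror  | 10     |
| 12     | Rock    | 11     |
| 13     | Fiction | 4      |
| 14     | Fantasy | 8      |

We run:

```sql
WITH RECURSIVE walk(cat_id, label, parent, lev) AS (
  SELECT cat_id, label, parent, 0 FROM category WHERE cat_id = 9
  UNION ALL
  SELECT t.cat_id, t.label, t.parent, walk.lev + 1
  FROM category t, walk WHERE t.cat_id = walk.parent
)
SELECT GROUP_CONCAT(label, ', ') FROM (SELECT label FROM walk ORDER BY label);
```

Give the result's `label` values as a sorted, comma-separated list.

Drama, Jazz, Movies, Science

Base: cat_id=9 (Science), parent=3, lev 0.
Iteration 1: join on cat_id=3 -> Jazz (id 3, parent=2, lev 1).
Iteration 2: join on cat_id=2 -> Movies (id 2, parent=1, lev 2).
Iteration 3: join on cat_id=1 -> Drama (id 1, parent=NULL, lev 3).
Iteration 4: parent is NULL; no match; recursion stops.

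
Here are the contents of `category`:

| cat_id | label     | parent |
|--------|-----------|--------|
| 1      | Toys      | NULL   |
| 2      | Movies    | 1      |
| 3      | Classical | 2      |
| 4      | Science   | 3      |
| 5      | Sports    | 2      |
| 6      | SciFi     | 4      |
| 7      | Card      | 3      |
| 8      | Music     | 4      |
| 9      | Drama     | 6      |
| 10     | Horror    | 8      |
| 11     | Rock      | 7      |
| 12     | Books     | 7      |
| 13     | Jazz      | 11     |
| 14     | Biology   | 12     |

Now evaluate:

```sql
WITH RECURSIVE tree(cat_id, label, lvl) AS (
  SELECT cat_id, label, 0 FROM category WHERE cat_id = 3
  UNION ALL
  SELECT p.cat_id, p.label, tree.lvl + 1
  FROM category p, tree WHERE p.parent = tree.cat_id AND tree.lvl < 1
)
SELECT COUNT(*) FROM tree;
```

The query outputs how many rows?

3

Base: cat_id=3 (Classical) at lvl 0.
Iteration 1: rows with parent in {3} -> Science (id 4, lvl 1), Card (id 7, lvl 1).
Iteration 2: lvl < 1 fails for all current rows; recursion stops.
Total rows emitted: 3.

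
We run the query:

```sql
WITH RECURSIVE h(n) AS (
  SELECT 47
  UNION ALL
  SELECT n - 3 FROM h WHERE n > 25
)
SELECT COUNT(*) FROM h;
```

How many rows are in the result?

9

Base: n=47.
Iteration 1: 47 > 25 holds -> n = 47 - 3 = 44.
Iteration 2: 44 > 25 holds -> n = 44 - 3 = 41.
Iteration 3: 41 > 25 holds -> n = 41 - 3 = 38.
Iteration 4: 38 > 25 holds -> n = 38 - 3 = 35.
Iteration 5: 35 > 25 holds -> n = 35 - 3 = 32.
Iteration 6: 32 > 25 holds -> n = 32 - 3 = 29.
Iteration 7: 29 > 25 holds -> n = 29 - 3 = 26.
Iteration 8: 26 > 25 holds -> n = 26 - 3 = 23.
Iteration 9: 23 > 25 fails; recursion stops.
Total rows emitted: 9.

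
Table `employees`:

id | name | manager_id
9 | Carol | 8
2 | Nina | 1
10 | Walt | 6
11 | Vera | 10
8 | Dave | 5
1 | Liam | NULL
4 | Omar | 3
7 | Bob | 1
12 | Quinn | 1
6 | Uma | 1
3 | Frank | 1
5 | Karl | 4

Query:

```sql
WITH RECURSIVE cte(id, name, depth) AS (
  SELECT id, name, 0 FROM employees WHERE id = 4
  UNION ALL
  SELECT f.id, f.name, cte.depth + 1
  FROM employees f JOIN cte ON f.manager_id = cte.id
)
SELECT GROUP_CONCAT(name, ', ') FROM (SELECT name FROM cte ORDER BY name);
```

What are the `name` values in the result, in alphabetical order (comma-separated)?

Carol, Dave, Karl, Omar

Base: id=4 (Omar) at depth 0.
Iteration 1: rows with manager_id in {4} -> Karl (id 5, depth 1).
Iteration 2: rows with manager_id in {5} -> Dave (id 8, depth 2).
Iteration 3: rows with manager_id in {8} -> Carol (id 9, depth 3).
Iteration 4: no rows with manager_id in {9}; recursion stops.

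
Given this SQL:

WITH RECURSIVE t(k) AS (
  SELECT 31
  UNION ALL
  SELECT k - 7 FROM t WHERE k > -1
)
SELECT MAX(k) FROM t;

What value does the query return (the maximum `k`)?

31

Base: k=31.
Iteration 1: 31 > -1 holds -> k = 31 - 7 = 24.
Iteration 2: 24 > -1 holds -> k = 24 - 7 = 17.
Iteration 3: 17 > -1 holds -> k = 17 - 7 = 10.
Iteration 4: 10 > -1 holds -> k = 10 - 7 = 3.
Iteration 5: 3 > -1 holds -> k = 3 - 7 = -4.
Iteration 6: -4 > -1 fails; recursion stops.
k values: 31, 24, 17, 10, 3, -4; the maximum is 31.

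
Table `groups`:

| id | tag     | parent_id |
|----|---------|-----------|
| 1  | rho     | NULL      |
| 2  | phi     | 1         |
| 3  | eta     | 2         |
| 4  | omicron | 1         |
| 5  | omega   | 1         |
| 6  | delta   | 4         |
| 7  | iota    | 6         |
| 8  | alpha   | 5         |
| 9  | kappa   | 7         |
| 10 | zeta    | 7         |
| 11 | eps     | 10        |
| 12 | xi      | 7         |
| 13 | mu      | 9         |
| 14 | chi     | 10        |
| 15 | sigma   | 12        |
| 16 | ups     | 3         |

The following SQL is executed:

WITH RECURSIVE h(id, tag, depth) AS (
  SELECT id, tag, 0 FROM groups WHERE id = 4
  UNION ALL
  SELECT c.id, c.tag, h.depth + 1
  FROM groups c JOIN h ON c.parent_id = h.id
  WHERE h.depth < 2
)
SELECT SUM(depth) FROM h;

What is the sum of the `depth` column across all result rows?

3

Base: id=4 (omicron) at depth 0.
Iteration 1: rows with parent_id in {4} -> delta (id 6, depth 1).
Iteration 2: rows with parent_id in {6} -> iota (id 7, depth 2).
Iteration 3: depth < 2 fails for all current rows; recursion stops.
SUM(depth) = 0 + 1 + 2 = 3.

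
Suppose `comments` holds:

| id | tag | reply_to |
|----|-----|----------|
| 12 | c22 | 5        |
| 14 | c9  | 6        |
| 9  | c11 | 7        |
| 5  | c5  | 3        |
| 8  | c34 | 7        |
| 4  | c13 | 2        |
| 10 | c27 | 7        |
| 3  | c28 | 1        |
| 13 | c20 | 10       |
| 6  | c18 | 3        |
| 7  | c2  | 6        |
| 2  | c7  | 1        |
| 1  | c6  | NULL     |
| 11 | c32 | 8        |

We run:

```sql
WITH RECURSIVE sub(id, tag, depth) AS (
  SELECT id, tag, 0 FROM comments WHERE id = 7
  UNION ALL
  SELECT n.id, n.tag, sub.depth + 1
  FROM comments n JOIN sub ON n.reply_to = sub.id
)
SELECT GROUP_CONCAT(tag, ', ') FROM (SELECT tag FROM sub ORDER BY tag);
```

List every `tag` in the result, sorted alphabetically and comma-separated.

c11, c2, c20, c27, c32, c34

Base: id=7 (c2) at depth 0.
Iteration 1: rows with reply_to in {7} -> c34 (id 8, depth 1), c11 (id 9, depth 1), c27 (id 10, depth 1).
Iteration 2: rows with reply_to in {8,9,10} -> c32 (id 11, depth 2), c20 (id 13, depth 2).
Iteration 3: no rows with reply_to in {11,13}; recursion stops.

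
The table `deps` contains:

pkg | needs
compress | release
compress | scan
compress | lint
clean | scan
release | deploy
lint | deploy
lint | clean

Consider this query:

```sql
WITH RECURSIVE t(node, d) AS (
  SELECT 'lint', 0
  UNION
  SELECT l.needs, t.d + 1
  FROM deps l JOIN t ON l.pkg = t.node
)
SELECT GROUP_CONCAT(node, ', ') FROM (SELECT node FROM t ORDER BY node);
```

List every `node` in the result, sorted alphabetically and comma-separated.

clean, deploy, lint, scan

Base: (lint, d=0).
Iteration 1: edges from {lint} -> (clean, d=1), (deploy, d=1).
Iteration 2: edges from {clean,deploy} -> (scan, d=2).
Iteration 3: no outgoing edges from {scan}; recursion stops.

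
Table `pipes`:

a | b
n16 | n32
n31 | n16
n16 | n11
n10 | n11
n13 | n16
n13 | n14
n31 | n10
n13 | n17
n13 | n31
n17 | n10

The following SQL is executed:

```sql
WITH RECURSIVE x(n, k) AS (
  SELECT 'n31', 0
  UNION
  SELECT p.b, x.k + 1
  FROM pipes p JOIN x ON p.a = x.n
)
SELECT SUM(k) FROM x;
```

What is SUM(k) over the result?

6

Base: (n31, k=0).
Iteration 1: edges from {n31} -> (n10, k=1), (n16, k=1).
Iteration 2: edges from {n10,n16} -> (n11, k=2), (n32, k=2). [UNION drops 1 duplicate row(s)]
Iteration 3: no outgoing edges from {n11,n32}; recursion stops.
SUM(k) = 0 + 1 + 1 + 2 + 2 = 6.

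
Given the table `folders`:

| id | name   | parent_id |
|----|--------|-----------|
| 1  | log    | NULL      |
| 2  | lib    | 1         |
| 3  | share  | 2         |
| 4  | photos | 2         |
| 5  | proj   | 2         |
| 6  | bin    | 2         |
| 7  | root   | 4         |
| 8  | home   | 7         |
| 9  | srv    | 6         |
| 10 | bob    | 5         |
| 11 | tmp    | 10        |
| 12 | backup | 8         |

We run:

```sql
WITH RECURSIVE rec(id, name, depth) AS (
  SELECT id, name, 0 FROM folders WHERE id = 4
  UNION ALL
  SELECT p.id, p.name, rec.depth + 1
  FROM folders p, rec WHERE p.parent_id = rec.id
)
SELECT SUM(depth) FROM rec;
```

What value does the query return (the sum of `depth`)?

6

Base: id=4 (photos) at depth 0.
Iteration 1: rows with parent_id in {4} -> root (id 7, depth 1).
Iteration 2: rows with parent_id in {7} -> home (id 8, depth 2).
Iteration 3: rows with parent_id in {8} -> backup (id 12, depth 3).
Iteration 4: no rows with parent_id in {12}; recursion stops.
SUM(depth) = 0 + 1 + 2 + 3 = 6.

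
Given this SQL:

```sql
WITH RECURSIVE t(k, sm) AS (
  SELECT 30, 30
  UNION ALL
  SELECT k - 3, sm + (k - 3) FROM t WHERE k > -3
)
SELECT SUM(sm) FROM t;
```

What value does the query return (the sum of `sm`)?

1482

Base: k=30, sm=30.
Iteration 1: 30 > -3 holds -> k = 30 - 3 = 27, sm = 30 + 27 = 57.
Iteration 2: 27 > -3 holds -> k = 27 - 3 = 24, sm = 57 + 24 = 81.
Iteration 3: 24 > -3 holds -> k = 24 - 3 = 21, sm = 81 + 21 = 102.
Iteration 4: 21 > -3 holds -> k = 21 - 3 = 18, sm = 102 + 18 = 120.
Iteration 5: 18 > -3 holds -> k = 18 - 3 = 15, sm = 120 + 15 = 135.
Iteration 6: 15 > -3 holds -> k = 15 - 3 = 12, sm = 135 + 12 = 147.
Iteration 7: 12 > -3 holds -> k = 12 - 3 = 9, sm = 147 + 9 = 156.
Iteration 8: 9 > -3 holds -> k = 9 - 3 = 6, sm = 156 + 6 = 162.
Iteration 9: 6 > -3 holds -> k = 6 - 3 = 3, sm = 162 + 3 = 165.
Iteration 10: 3 > -3 holds -> k = 3 - 3 = 0, sm = 165 + 0 = 165.
Iteration 11: 0 > -3 holds -> k = 0 - 3 = -3, sm = 165 + -3 = 162.
Iteration 12: -3 > -3 fails; recursion stops.
SUM(sm) = 30 + 57 + 81 + 102 + 120 + 135 + 147 + 156 + 162 + 165 + 165 + 162 = 1482.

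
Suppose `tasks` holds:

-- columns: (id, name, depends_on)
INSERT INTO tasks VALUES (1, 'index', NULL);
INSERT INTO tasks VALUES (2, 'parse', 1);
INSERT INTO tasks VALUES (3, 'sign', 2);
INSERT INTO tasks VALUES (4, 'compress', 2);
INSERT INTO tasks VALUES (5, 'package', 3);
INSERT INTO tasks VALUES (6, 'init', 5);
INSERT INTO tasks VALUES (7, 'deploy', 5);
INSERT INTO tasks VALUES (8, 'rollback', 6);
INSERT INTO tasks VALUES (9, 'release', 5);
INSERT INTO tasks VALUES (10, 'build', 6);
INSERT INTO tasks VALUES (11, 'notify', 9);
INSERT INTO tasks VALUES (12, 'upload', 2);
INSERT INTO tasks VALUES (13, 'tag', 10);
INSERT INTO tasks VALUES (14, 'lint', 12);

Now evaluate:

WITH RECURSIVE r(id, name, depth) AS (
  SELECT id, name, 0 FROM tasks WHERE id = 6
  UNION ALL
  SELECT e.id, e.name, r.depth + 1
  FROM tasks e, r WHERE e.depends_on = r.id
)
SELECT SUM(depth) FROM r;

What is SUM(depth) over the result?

Base: id=6 (init) at depth 0.
Iteration 1: rows with depends_on in {6} -> rollback (id 8, depth 1), build (id 10, depth 1).
Iteration 2: rows with depends_on in {8,10} -> tag (id 13, depth 2).
Iteration 3: no rows with depends_on in {13}; recursion stops.
SUM(depth) = 0 + 1 + 1 + 2 = 4.

4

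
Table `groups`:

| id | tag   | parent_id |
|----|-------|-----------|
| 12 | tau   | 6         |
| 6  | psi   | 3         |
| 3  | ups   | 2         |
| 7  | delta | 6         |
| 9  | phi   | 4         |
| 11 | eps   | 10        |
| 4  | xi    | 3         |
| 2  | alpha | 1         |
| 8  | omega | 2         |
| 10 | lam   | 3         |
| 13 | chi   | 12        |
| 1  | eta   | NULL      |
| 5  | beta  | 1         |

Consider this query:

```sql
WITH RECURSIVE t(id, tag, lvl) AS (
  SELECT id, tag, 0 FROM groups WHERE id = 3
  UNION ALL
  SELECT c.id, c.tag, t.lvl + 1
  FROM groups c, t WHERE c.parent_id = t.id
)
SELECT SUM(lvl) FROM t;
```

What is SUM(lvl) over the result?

14

Base: id=3 (ups) at lvl 0.
Iteration 1: rows with parent_id in {3} -> xi (id 4, lvl 1), psi (id 6, lvl 1), lam (id 10, lvl 1).
Iteration 2: rows with parent_id in {4,6,10} -> delta (id 7, lvl 2), phi (id 9, lvl 2), eps (id 11, lvl 2), tau (id 12, lvl 2).
Iteration 3: rows with parent_id in {7,9,11,12} -> chi (id 13, lvl 3).
Iteration 4: no rows with parent_id in {13}; recursion stops.
SUM(lvl) = 0 + 1 + 1 + 1 + 2 + 2 + 2 + 2 + 3 = 14.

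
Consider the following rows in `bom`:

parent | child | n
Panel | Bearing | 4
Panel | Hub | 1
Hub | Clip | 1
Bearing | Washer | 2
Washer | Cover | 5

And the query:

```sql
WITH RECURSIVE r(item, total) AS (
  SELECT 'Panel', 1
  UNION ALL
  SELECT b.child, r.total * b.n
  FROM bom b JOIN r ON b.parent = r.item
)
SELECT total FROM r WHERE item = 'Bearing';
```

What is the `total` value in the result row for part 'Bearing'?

4

Base: (Panel, total=1).
Iteration 1: components of {Panel} -> Bearing = 1*4 = 4, Hub = 1*1 = 1.
Iteration 2: components of {Bearing,Hub} -> Clip = 1*1 = 1, Washer = 4*2 = 8.
Iteration 3: components of {Clip,Washer} -> Cover = 8*5 = 40.
Iteration 4: no further components; recursion stops.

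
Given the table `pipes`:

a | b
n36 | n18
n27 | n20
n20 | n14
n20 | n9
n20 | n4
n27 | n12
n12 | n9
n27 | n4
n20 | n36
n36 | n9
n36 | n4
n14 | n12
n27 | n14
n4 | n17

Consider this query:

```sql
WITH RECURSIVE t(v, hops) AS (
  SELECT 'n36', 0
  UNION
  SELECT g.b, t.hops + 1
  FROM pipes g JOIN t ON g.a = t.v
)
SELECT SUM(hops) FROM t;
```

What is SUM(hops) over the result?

Base: (n36, hops=0).
Iteration 1: edges from {n36} -> (n18, hops=1), (n4, hops=1), (n9, hops=1).
Iteration 2: edges from {n18,n4,n9} -> (n17, hops=2).
Iteration 3: no outgoing edges from {n17}; recursion stops.
SUM(hops) = 0 + 1 + 1 + 1 + 2 = 5.

5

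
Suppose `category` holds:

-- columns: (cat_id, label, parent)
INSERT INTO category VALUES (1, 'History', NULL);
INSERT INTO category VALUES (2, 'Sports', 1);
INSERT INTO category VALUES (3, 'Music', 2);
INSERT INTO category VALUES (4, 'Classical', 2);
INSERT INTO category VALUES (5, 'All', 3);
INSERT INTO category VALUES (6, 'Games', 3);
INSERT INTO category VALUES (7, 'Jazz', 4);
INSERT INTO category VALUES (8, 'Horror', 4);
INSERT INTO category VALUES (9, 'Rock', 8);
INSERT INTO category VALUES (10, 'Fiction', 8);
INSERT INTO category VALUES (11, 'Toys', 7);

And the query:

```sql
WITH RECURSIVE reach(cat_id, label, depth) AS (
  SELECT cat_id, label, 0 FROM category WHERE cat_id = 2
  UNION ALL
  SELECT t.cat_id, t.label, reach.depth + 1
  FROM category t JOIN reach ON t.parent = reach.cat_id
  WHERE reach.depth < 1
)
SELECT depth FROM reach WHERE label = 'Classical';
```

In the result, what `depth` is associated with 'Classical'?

Base: cat_id=2 (Sports) at depth 0.
Iteration 1: rows with parent in {2} -> Music (id 3, depth 1), Classical (id 4, depth 1).
Iteration 2: depth < 1 fails for all current rows; recursion stops.

1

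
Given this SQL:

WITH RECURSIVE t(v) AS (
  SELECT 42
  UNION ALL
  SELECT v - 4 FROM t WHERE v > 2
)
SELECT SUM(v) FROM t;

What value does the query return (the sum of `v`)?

Base: v=42.
Iteration 1: 42 > 2 holds -> v = 42 - 4 = 38.
Iteration 2: 38 > 2 holds -> v = 38 - 4 = 34.
Iteration 3: 34 > 2 holds -> v = 34 - 4 = 30.
Iteration 4: 30 > 2 holds -> v = 30 - 4 = 26.
Iteration 5: 26 > 2 holds -> v = 26 - 4 = 22.
Iteration 6: 22 > 2 holds -> v = 22 - 4 = 18.
Iteration 7: 18 > 2 holds -> v = 18 - 4 = 14.
Iteration 8: 14 > 2 holds -> v = 14 - 4 = 10.
Iteration 9: 10 > 2 holds -> v = 10 - 4 = 6.
Iteration 10: 6 > 2 holds -> v = 6 - 4 = 2.
Iteration 11: 2 > 2 fails; recursion stops.
SUM(v) = 42 + 38 + 34 + 30 + 26 + 22 + 18 + 14 + 10 + 6 + 2 = 242.

242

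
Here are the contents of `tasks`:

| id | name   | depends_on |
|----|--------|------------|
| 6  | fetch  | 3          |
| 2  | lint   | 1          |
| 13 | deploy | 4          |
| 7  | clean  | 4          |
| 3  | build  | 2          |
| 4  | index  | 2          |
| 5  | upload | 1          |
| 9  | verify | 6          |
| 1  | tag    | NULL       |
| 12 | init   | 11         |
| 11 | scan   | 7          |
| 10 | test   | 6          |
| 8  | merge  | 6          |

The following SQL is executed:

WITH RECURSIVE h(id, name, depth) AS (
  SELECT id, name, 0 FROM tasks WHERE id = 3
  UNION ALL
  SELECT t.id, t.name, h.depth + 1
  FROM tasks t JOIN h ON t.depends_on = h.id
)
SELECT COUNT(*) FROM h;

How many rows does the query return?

5

Base: id=3 (build) at depth 0.
Iteration 1: rows with depends_on in {3} -> fetch (id 6, depth 1).
Iteration 2: rows with depends_on in {6} -> merge (id 8, depth 2), verify (id 9, depth 2), test (id 10, depth 2).
Iteration 3: no rows with depends_on in {8,9,10}; recursion stops.
Total rows emitted: 5.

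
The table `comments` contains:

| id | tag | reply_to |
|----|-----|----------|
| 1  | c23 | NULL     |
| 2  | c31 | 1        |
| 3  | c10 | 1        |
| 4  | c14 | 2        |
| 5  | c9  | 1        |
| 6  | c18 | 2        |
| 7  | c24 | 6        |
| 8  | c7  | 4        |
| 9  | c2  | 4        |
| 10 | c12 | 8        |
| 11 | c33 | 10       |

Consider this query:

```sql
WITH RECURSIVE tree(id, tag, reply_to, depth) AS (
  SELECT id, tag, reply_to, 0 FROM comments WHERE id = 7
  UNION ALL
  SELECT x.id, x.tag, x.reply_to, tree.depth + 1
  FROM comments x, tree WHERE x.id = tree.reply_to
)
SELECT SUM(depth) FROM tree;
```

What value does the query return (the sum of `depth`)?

6

Base: id=7 (c24), reply_to=6, depth 0.
Iteration 1: join on id=6 -> c18 (id 6, reply_to=2, depth 1).
Iteration 2: join on id=2 -> c31 (id 2, reply_to=1, depth 2).
Iteration 3: join on id=1 -> c23 (id 1, reply_to=NULL, depth 3).
Iteration 4: reply_to is NULL; no match; recursion stops.
SUM(depth) = 0 + 1 + 2 + 3 = 6.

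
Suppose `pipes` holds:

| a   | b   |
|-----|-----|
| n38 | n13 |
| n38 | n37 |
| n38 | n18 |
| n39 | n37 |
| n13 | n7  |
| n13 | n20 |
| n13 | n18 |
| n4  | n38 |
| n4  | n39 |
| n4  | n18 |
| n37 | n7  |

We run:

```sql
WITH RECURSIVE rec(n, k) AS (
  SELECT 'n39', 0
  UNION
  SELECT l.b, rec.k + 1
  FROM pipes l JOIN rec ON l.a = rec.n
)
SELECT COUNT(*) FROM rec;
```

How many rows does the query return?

Base: (n39, k=0).
Iteration 1: edges from {n39} -> (n37, k=1).
Iteration 2: edges from {n37} -> (n7, k=2).
Iteration 3: no outgoing edges from {n7}; recursion stops.
Total rows emitted: 3.

3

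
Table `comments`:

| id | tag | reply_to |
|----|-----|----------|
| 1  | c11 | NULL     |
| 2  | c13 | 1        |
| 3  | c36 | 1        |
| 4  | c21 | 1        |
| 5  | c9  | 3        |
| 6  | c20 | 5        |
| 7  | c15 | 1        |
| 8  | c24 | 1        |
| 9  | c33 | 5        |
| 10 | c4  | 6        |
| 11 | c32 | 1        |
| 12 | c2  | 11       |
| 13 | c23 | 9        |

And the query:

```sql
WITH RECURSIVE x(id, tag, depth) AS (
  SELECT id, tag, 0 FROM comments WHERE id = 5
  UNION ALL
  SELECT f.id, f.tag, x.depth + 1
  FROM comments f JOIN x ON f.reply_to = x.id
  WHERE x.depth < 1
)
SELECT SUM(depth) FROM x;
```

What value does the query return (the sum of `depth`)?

2

Base: id=5 (c9) at depth 0.
Iteration 1: rows with reply_to in {5} -> c20 (id 6, depth 1), c33 (id 9, depth 1).
Iteration 2: depth < 1 fails for all current rows; recursion stops.
SUM(depth) = 0 + 1 + 1 = 2.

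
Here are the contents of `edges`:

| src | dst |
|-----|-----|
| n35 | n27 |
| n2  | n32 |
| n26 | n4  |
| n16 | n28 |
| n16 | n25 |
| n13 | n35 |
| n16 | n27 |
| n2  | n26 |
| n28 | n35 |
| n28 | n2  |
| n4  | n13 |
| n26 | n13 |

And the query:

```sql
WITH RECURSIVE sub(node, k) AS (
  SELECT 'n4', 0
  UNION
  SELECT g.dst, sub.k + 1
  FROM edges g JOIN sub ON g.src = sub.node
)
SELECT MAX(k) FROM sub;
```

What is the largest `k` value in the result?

Base: (n4, k=0).
Iteration 1: edges from {n4} -> (n13, k=1).
Iteration 2: edges from {n13} -> (n35, k=2).
Iteration 3: edges from {n35} -> (n27, k=3).
Iteration 4: no outgoing edges from {n27}; recursion stops.
k values: 0, 1, 2, 3; the maximum is 3.

3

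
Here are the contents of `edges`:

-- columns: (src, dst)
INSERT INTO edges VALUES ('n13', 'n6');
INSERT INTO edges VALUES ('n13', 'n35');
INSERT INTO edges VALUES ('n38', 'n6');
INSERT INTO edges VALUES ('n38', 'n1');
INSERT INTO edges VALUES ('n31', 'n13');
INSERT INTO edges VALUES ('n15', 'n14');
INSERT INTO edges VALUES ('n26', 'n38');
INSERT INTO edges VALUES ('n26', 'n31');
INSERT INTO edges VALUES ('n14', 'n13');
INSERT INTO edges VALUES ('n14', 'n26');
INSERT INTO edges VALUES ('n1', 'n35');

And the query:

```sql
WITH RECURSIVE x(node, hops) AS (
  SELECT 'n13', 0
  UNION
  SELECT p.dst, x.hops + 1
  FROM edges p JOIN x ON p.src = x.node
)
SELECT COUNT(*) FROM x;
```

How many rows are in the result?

3

Base: (n13, hops=0).
Iteration 1: edges from {n13} -> (n35, hops=1), (n6, hops=1).
Iteration 2: no outgoing edges from {n35,n6}; recursion stops.
Total rows emitted: 3.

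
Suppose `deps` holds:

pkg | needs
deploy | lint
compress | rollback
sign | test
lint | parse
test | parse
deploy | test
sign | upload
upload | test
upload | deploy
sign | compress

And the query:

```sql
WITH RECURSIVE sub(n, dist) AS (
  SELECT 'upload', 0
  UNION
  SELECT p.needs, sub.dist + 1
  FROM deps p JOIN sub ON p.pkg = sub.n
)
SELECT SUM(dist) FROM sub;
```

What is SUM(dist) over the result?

Base: (upload, dist=0).
Iteration 1: edges from {upload} -> (deploy, dist=1), (test, dist=1).
Iteration 2: edges from {deploy,test} -> (lint, dist=2), (parse, dist=2), (test, dist=2).
Iteration 3: edges from {lint,parse,test} -> (parse, dist=3). [UNION drops 1 duplicate row(s)]
Iteration 4: no outgoing edges from {parse}; recursion stops.
SUM(dist) = 0 + 1 + 1 + 2 + 2 + 2 + 3 = 11.

11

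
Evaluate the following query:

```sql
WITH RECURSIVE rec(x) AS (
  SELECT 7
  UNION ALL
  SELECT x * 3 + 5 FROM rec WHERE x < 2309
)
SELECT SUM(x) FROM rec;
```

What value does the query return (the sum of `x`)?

10366

Base: x=7.
Iteration 1: 7 < 2309 holds -> x = 7 * 3 + 5 = 26.
Iteration 2: 26 < 2309 holds -> x = 26 * 3 + 5 = 83.
Iteration 3: 83 < 2309 holds -> x = 83 * 3 + 5 = 254.
Iteration 4: 254 < 2309 holds -> x = 254 * 3 + 5 = 767.
Iteration 5: 767 < 2309 holds -> x = 767 * 3 + 5 = 2306.
Iteration 6: 2306 < 2309 holds -> x = 2306 * 3 + 5 = 6923.
Iteration 7: 6923 < 2309 fails; recursion stops.
SUM(x) = 7 + 26 + 83 + 254 + 767 + 2306 + 6923 = 10366.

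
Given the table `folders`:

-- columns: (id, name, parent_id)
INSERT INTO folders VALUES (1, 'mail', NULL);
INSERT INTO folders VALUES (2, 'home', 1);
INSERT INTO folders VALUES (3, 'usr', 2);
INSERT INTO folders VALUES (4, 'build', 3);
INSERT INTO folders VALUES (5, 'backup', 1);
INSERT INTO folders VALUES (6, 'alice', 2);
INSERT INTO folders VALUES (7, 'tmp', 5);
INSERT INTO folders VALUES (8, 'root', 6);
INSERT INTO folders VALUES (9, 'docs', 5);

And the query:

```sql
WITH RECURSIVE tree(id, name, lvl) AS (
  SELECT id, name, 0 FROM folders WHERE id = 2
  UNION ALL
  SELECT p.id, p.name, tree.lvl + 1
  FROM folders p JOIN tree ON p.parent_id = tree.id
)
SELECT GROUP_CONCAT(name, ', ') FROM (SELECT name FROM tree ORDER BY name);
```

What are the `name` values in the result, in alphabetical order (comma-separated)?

alice, build, home, root, usr

Base: id=2 (home) at lvl 0.
Iteration 1: rows with parent_id in {2} -> usr (id 3, lvl 1), alice (id 6, lvl 1).
Iteration 2: rows with parent_id in {3,6} -> build (id 4, lvl 2), root (id 8, lvl 2).
Iteration 3: no rows with parent_id in {4,8}; recursion stops.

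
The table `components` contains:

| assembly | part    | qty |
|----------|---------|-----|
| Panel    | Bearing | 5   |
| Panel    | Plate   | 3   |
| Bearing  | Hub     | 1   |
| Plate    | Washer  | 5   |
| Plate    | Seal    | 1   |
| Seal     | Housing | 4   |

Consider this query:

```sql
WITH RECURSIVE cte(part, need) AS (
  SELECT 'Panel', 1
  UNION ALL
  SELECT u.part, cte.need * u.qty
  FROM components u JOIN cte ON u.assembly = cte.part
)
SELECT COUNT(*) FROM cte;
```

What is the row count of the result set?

7

Base: (Panel, need=1).
Iteration 1: components of {Panel} -> Bearing = 1*5 = 5, Plate = 1*3 = 3.
Iteration 2: components of {Bearing,Plate} -> Hub = 5*1 = 5, Seal = 3*1 = 3, Washer = 3*5 = 15.
Iteration 3: components of {Hub,Seal,Washer} -> Housing = 3*4 = 12.
Iteration 4: no further components; recursion stops.
Total rows emitted: 7.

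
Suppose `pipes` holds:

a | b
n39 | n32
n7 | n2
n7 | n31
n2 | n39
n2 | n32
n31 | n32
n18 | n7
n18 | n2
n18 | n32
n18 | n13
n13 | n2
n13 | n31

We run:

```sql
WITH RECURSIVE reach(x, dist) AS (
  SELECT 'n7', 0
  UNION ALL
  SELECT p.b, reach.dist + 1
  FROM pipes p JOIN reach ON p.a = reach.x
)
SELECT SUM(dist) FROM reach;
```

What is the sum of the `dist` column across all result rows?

11

Base: (n7, dist=0).
Iteration 1: edges from {n7} -> (n2, dist=1), (n31, dist=1).
Iteration 2: edges from {n2,n31} -> (n32, dist=2) x2, (n39, dist=2). [UNION ALL keeps all 3 new rows, including repeats]
Iteration 3: edges from {n32,n39} -> (n32, dist=3).
Iteration 4: no outgoing edges from {n32}; recursion stops.
SUM(dist) = 0 + 1 + 1 + 2 + 2 + 2 + 3 = 11.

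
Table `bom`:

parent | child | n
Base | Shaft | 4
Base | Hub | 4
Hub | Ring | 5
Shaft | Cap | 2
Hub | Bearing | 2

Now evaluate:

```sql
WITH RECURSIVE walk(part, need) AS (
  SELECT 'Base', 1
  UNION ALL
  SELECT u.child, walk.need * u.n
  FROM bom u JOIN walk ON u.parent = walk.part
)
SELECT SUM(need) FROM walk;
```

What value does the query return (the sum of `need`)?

45

Base: (Base, need=1).
Iteration 1: components of {Base} -> Hub = 1*4 = 4, Shaft = 1*4 = 4.
Iteration 2: components of {Hub,Shaft} -> Bearing = 4*2 = 8, Cap = 4*2 = 8, Ring = 4*5 = 20.
Iteration 3: no further components; recursion stops.
SUM(need) = 1 + 4 + 4 + 8 + 20 + 8 = 45.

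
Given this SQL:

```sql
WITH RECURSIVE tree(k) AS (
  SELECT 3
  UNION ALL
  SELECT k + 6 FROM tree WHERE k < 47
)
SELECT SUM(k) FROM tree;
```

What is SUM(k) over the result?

Base: k=3.
Iteration 1: 3 < 47 holds -> k = 3 + 6 = 9.
Iteration 2: 9 < 47 holds -> k = 9 + 6 = 15.
Iteration 3: 15 < 47 holds -> k = 15 + 6 = 21.
Iteration 4: 21 < 47 holds -> k = 21 + 6 = 27.
Iteration 5: 27 < 47 holds -> k = 27 + 6 = 33.
Iteration 6: 33 < 47 holds -> k = 33 + 6 = 39.
Iteration 7: 39 < 47 holds -> k = 39 + 6 = 45.
Iteration 8: 45 < 47 holds -> k = 45 + 6 = 51.
Iteration 9: 51 < 47 fails; recursion stops.
SUM(k) = 3 + 9 + 15 + 21 + 27 + 33 + 39 + 45 + 51 = 243.

243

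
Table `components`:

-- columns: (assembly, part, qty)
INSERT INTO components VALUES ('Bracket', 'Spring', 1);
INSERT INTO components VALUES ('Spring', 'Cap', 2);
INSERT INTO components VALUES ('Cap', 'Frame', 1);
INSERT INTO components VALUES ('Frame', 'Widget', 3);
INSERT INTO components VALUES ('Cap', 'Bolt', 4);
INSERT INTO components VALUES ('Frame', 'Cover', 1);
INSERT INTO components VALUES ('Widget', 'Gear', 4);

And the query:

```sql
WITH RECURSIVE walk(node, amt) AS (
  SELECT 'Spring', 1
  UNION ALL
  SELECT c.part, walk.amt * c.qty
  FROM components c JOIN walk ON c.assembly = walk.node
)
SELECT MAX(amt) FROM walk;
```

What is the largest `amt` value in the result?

Base: (Spring, amt=1).
Iteration 1: components of {Spring} -> Cap = 1*2 = 2.
Iteration 2: components of {Cap} -> Bolt = 2*4 = 8, Frame = 2*1 = 2.
Iteration 3: components of {Bolt,Frame} -> Cover = 2*1 = 2, Widget = 2*3 = 6.
Iteration 4: components of {Cover,Widget} -> Gear = 6*4 = 24.
Iteration 5: no further components; recursion stops.
amt values: 1, 2, 2, 8, 6, 2, 24; the maximum is 24.

24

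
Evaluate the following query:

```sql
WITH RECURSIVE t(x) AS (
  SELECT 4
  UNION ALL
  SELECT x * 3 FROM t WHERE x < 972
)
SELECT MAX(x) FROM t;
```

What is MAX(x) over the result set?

972

Base: x=4.
Iteration 1: 4 < 972 holds -> x = 4 * 3 = 12.
Iteration 2: 12 < 972 holds -> x = 12 * 3 = 36.
Iteration 3: 36 < 972 holds -> x = 36 * 3 = 108.
Iteration 4: 108 < 972 holds -> x = 108 * 3 = 324.
Iteration 5: 324 < 972 holds -> x = 324 * 3 = 972.
Iteration 6: 972 < 972 fails; recursion stops.
x values: 4, 12, 36, 108, 324, 972; the maximum is 972.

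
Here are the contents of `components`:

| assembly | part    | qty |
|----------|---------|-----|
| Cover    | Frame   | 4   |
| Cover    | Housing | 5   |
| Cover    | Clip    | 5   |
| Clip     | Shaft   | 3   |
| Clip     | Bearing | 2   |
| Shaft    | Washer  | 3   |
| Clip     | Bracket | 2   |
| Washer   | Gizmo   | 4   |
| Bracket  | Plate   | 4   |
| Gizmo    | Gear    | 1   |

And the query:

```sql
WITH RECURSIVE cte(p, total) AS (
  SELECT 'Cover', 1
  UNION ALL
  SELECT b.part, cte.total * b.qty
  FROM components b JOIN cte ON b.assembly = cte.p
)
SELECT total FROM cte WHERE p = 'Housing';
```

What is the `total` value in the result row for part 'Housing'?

Base: (Cover, total=1).
Iteration 1: components of {Cover} -> Clip = 1*5 = 5, Frame = 1*4 = 4, Housing = 1*5 = 5.
Iteration 2: components of {Clip,Frame,Housing} -> Bearing = 5*2 = 10, Bracket = 5*2 = 10, Shaft = 5*3 = 15.
Iteration 3: components of {Bearing,Bracket,Shaft} -> Plate = 10*4 = 40, Washer = 15*3 = 45.
Iteration 4: components of {Plate,Washer} -> Gizmo = 45*4 = 180.
Iteration 5: components of {Gizmo} -> Gear = 180*1 = 180.
Iteration 6: no further components; recursion stops.

5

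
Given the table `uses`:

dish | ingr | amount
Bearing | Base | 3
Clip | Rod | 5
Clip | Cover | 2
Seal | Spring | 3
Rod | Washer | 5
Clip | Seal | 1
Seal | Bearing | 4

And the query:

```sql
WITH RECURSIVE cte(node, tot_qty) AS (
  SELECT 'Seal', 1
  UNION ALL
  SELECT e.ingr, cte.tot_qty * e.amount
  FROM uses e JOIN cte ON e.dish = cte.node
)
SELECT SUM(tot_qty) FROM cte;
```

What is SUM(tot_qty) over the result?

20

Base: (Seal, tot_qty=1).
Iteration 1: components of {Seal} -> Bearing = 1*4 = 4, Spring = 1*3 = 3.
Iteration 2: components of {Bearing,Spring} -> Base = 4*3 = 12.
Iteration 3: no further components; recursion stops.
SUM(tot_qty) = 1 + 3 + 4 + 12 = 20.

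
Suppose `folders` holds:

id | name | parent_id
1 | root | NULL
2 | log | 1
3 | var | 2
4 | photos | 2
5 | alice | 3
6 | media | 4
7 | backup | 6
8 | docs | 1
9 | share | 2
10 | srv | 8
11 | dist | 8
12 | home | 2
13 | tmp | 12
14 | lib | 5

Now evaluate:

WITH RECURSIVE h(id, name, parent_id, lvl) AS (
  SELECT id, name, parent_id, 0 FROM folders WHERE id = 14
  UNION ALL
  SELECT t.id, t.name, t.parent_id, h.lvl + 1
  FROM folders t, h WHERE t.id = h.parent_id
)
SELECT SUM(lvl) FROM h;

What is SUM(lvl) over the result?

10

Base: id=14 (lib), parent_id=5, lvl 0.
Iteration 1: join on id=5 -> alice (id 5, parent_id=3, lvl 1).
Iteration 2: join on id=3 -> var (id 3, parent_id=2, lvl 2).
Iteration 3: join on id=2 -> log (id 2, parent_id=1, lvl 3).
Iteration 4: join on id=1 -> root (id 1, parent_id=NULL, lvl 4).
Iteration 5: parent_id is NULL; no match; recursion stops.
SUM(lvl) = 0 + 1 + 2 + 3 + 4 = 10.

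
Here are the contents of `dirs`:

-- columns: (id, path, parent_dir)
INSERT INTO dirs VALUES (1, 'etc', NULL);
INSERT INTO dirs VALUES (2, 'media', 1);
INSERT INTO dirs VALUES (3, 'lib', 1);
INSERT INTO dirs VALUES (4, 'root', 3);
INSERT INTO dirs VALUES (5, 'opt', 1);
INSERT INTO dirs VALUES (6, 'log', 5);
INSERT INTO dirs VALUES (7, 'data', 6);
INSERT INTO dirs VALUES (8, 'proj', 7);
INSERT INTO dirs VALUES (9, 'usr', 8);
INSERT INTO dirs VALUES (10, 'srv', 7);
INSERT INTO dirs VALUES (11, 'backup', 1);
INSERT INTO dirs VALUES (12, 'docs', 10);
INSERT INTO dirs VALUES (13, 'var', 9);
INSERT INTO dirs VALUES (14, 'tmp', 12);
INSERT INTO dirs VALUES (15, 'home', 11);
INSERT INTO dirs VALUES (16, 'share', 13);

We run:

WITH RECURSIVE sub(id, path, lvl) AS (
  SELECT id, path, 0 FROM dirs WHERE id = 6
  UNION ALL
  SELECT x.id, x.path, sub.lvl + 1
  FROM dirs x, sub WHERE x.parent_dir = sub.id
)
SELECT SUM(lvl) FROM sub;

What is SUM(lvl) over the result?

24

Base: id=6 (log) at lvl 0.
Iteration 1: rows with parent_dir in {6} -> data (id 7, lvl 1).
Iteration 2: rows with parent_dir in {7} -> proj (id 8, lvl 2), srv (id 10, lvl 2).
Iteration 3: rows with parent_dir in {8,10} -> usr (id 9, lvl 3), docs (id 12, lvl 3).
Iteration 4: rows with parent_dir in {9,12} -> var (id 13, lvl 4), tmp (id 14, lvl 4).
Iteration 5: rows with parent_dir in {13,14} -> share (id 16, lvl 5).
Iteration 6: no rows with parent_dir in {16}; recursion stops.
SUM(lvl) = 0 + 1 + 2 + 2 + 3 + 3 + 4 + 4 + 5 = 24.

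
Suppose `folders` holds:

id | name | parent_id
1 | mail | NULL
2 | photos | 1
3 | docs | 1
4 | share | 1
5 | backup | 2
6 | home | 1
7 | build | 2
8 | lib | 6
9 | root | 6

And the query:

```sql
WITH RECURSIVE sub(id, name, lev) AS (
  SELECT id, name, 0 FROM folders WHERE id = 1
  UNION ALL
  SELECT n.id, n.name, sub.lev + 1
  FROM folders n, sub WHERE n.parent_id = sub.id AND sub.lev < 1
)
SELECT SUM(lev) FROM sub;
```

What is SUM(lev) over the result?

4

Base: id=1 (mail) at lev 0.
Iteration 1: rows with parent_id in {1} -> photos (id 2, lev 1), docs (id 3, lev 1), share (id 4, lev 1), home (id 6, lev 1).
Iteration 2: lev < 1 fails for all current rows; recursion stops.
SUM(lev) = 0 + 1 + 1 + 1 + 1 = 4.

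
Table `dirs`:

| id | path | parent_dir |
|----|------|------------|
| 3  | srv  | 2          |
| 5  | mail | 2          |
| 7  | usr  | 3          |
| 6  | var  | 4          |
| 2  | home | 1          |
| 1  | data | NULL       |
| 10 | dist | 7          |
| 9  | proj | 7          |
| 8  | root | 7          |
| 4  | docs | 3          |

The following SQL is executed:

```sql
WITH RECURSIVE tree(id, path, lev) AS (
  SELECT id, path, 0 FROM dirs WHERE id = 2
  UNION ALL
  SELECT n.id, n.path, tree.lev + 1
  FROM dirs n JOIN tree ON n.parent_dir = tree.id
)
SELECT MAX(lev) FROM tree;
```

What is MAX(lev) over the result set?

3

Base: id=2 (home) at lev 0.
Iteration 1: rows with parent_dir in {2} -> srv (id 3, lev 1), mail (id 5, lev 1).
Iteration 2: rows with parent_dir in {3,5} -> docs (id 4, lev 2), usr (id 7, lev 2).
Iteration 3: rows with parent_dir in {4,7} -> var (id 6, lev 3), root (id 8, lev 3), proj (id 9, lev 3), dist (id 10, lev 3).
Iteration 4: no rows with parent_dir in {6,8,9,10}; recursion stops.
lev values: 0, 1, 1, 2, 2, 3, 3, 3, 3; the maximum is 3.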